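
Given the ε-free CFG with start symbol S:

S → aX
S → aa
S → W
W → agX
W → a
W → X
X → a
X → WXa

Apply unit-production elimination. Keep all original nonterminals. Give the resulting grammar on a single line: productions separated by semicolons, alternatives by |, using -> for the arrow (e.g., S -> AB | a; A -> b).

Unit productions: S->W, W->X.
Unit pairs (A ⇒* B via units): (S,W), (S,X), (W,X).
S: inherits non-unit rules of {S, W, X} → WXa | a | aX | aa | agX.
W: inherits non-unit rules of {W, X} → WXa | a | agX.
X: inherits non-unit rules of {X} → WXa | a.

S -> a | aX | aa | WXa | agX; W -> a | WXa | agX; X -> a | WXa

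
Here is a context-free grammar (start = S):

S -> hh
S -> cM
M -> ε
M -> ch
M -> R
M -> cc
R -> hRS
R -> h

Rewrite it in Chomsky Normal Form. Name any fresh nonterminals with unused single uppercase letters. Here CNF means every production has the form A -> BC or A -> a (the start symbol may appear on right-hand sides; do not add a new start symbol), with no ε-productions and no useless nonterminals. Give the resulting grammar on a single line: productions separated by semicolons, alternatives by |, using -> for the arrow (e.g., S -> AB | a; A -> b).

Nullable: {M}; after ε-elimination: S -> c | cM | hh; M -> R | cc | ch; R -> h | hRS.
After unit-elimination: S -> c | cM | hh; M -> h | cc | ch | hRS; R -> h | hRS.
TERM: introduce A -> c, B -> h and substitute in every rule of length ≥2.
BIN: M -> BRS becomes M -> BC, C -> RS; R -> BRS becomes R -> BD, D -> RS.

S -> c | AM | BB; A -> c; B -> h; C -> RS; D -> RS; M -> h | AA | AB | BC; R -> h | BD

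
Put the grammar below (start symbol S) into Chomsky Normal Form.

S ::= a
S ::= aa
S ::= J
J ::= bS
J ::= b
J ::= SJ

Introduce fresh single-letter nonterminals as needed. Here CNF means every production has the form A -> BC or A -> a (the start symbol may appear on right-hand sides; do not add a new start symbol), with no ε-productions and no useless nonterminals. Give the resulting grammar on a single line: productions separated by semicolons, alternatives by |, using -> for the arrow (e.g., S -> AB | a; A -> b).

S -> a | b | AS | BB | SJ; A -> b; B -> a; J -> b | AS | SJ

No ε-productions.
After unit-elimination: S -> a | b | SJ | aa | bS; J -> b | SJ | bS.
TERM: introduce B -> a, A -> b and substitute in every rule of length ≥2.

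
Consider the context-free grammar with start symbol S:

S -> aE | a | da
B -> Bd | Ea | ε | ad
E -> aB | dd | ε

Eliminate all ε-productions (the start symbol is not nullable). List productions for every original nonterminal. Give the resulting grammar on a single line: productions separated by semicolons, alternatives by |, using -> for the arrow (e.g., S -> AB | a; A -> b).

S -> a | aE | da; B -> a | d | Bd | Ea | ad; E -> a | aB | dd

Nullable set: {B, E}.
S -> aE: E nullable, giving a | aE.
Drop B -> ε.
B -> Bd: B nullable, giving Bd | d.
B -> Ea: E nullable, giving Ea | a.
Drop E -> ε.
E -> aB: B nullable, giving a | aB.
Unchanged (no nullable symbols): S -> a; S -> da; B -> ad; E -> dd.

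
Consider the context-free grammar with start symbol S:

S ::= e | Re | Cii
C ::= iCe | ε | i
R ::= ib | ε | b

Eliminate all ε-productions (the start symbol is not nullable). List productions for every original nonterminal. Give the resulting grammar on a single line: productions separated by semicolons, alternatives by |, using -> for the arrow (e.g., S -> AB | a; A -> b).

Nullable set: {C, R}.
S -> Cii: C nullable, giving Cii | ii.
S -> Re: R nullable, giving Re | e.
Drop C -> ε.
C -> iCe: C nullable, giving iCe | ie.
Drop R -> ε.
Unchanged (no nullable symbols): S -> e; C -> i; R -> b; R -> ib.

S -> e | Re | ii | Cii; C -> i | ie | iCe; R -> b | ib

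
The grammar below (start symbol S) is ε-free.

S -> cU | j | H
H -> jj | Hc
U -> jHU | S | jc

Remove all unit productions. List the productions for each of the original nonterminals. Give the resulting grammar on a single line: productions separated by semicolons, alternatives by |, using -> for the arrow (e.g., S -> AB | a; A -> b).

Unit productions: S->H, U->S.
Unit pairs (A ⇒* B via units): (S,H), (U,H), (U,S).
S: inherits non-unit rules of {H, S} → Hc | cU | j | jj.
H: inherits non-unit rules of {H} → Hc | jj.
U: inherits non-unit rules of {H, S, U} → Hc | cU | j | jHU | jc | jj.

S -> j | Hc | cU | jj; H -> Hc | jj; U -> j | Hc | cU | jc | jj | jHU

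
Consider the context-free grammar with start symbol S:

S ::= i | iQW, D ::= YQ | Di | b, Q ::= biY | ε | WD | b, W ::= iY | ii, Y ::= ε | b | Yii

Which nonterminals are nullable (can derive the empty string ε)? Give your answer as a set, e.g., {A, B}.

{D, Q, Y}

Directly nullable (have an ε-rule): {Q, Y}.
D is nullable via D -> YQ (every symbol on the right is already known nullable).
Not nullable: S, W — each has a terminal in every rule's right-hand side or depends on a non-nullable symbol.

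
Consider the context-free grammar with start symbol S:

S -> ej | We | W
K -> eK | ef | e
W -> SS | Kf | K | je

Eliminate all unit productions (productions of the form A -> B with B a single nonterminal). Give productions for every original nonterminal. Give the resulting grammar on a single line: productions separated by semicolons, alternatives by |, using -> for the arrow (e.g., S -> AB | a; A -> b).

Unit productions: S->W, W->K.
Unit pairs (A ⇒* B via units): (S,K), (S,W), (W,K).
S: inherits non-unit rules of {K, S, W} → Kf | SS | We | e | eK | ef | ej | je.
K: inherits non-unit rules of {K} → e | eK | ef.
W: inherits non-unit rules of {K, W} → Kf | SS | e | eK | ef | je.

S -> e | Kf | SS | We | eK | ef | ej | je; K -> e | eK | ef; W -> e | Kf | SS | eK | ef | je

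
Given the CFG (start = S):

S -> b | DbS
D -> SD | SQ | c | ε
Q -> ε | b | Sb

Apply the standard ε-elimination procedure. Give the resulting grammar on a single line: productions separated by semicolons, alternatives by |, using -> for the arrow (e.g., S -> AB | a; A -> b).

Nullable set: {D, Q}.
S -> DbS: D nullable, giving DbS | bS.
Drop D -> ε.
D -> SD: D nullable, giving S | SD.
D -> SQ: Q nullable, giving S | SQ.
Drop Q -> ε.
Unchanged (no nullable symbols): S -> b; D -> c; Q -> Sb; Q -> b.

S -> b | bS | DbS; D -> S | c | SD | SQ; Q -> b | Sb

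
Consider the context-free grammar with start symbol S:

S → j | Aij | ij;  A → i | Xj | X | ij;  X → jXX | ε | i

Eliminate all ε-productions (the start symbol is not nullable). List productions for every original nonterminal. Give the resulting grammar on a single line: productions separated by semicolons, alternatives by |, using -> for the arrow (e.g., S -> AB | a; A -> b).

S -> j | ij | Aij; A -> X | i | j | Xj | ij; X -> i | j | jX | jXX

Nullable set: {A, X}.
S -> Aij: A nullable, giving Aij | ij.
A -> X: X nullable, giving X.
A -> Xj: X nullable, giving Xj | j.
Drop X -> ε.
X -> jXX: X, X nullable, giving j | jX | jXX.
Unchanged (no nullable symbols): S -> ij; S -> j; A -> i; A -> ij; X -> i.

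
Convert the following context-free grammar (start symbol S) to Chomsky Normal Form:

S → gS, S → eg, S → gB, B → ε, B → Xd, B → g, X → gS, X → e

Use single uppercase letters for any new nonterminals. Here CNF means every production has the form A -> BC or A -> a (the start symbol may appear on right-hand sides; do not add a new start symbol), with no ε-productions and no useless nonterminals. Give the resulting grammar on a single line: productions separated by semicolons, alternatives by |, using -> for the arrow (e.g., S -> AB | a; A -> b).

S -> g | CD | DB | DS; A -> d; B -> g | XA; C -> e; D -> g; X -> e | DS

Nullable: {B}; after ε-elimination: S -> g | eg | gB | gS; B -> g | Xd; X -> e | gS.
No unit productions to eliminate.
TERM: introduce A -> d, C -> e, D -> g and substitute in every rule of length ≥2.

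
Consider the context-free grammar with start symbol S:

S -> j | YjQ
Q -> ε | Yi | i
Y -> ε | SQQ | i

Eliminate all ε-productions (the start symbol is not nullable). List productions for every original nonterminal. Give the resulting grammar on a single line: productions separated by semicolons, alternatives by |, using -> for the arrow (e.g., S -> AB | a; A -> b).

Nullable set: {Q, Y}.
S -> YjQ: Y, Q nullable, giving Yj | YjQ | j | jQ.
Drop Q -> ε.
Q -> Yi: Y nullable, giving Yi | i.
Drop Y -> ε.
Y -> SQQ: Q, Q nullable, giving S | SQ | SQQ.
Unchanged (no nullable symbols): S -> j; Q -> i; Y -> i.

S -> j | Yj | jQ | YjQ; Q -> i | Yi; Y -> S | i | SQ | SQQ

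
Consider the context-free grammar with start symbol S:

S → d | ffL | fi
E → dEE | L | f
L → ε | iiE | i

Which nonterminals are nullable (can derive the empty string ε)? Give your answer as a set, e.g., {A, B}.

Directly nullable (have an ε-rule): {L}.
E is nullable via E -> L (every symbol on the right is already known nullable).
Not nullable: S — each has a terminal in every rule's right-hand side or depends on a non-nullable symbol.

{E, L}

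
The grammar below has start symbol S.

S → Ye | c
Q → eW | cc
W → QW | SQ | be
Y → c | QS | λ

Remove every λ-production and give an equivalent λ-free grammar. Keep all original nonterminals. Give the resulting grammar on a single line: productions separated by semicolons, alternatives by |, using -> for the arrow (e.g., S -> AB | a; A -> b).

S -> c | e | Ye; Q -> cc | eW; W -> QW | SQ | be; Y -> c | QS

Nullable set: {Y}.
S -> Ye: Y nullable, giving Ye | e.
Drop Y -> λ.
Unchanged (no nullable symbols): S -> c; Q -> cc; Q -> eW; W -> QW; W -> SQ; W -> be; Y -> QS; Y -> c.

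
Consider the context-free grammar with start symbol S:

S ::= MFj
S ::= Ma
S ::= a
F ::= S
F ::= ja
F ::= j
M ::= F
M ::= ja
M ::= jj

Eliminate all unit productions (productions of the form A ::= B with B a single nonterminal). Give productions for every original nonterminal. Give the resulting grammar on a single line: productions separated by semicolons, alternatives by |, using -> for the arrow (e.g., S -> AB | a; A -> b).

S -> a | Ma | MFj; F -> a | j | Ma | ja | MFj; M -> a | j | Ma | ja | jj | MFj

Unit productions: F->S, M->F.
Unit pairs (A ⇒* B via units): (F,S), (M,F), (M,S).
S: inherits non-unit rules of {S} → MFj | Ma | a.
F: inherits non-unit rules of {F, S} → MFj | Ma | a | j | ja.
M: inherits non-unit rules of {F, M, S} → MFj | Ma | a | j | ja | jj.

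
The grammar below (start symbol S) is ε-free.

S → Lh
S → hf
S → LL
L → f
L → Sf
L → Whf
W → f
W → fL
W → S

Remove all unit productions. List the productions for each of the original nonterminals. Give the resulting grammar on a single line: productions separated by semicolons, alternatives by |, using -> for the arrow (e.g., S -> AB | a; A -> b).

Unit productions: W->S.
Unit pairs (A ⇒* B via units): (W,S).
S: inherits non-unit rules of {S} → LL | Lh | hf.
L: inherits non-unit rules of {L} → Sf | Whf | f.
W: inherits non-unit rules of {S, W} → LL | Lh | f | fL | hf.

S -> LL | Lh | hf; L -> f | Sf | Whf; W -> f | LL | Lh | fL | hf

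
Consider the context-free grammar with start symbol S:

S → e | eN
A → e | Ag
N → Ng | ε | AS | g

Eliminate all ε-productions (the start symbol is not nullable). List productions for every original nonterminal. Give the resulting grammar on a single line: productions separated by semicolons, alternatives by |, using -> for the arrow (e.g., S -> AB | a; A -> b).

Nullable set: {N}.
S -> eN: N nullable, giving e | eN.
Drop N -> ε.
N -> Ng: N nullable, giving Ng | g.
Unchanged (no nullable symbols): S -> e; A -> Ag; A -> e; N -> AS; N -> g.

S -> e | eN; A -> e | Ag; N -> g | AS | Ng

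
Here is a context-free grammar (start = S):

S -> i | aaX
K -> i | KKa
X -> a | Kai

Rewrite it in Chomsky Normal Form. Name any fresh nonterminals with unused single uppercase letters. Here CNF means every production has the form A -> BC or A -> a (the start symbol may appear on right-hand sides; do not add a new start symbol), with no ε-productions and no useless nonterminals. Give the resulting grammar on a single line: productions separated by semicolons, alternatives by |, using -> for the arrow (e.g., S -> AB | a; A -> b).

No ε-productions.
No unit productions to eliminate.
TERM: introduce A -> a, B -> i and substitute in every rule of length ≥2.
BIN: K -> KKA becomes K -> KC, C -> KA; S -> AAX becomes S -> AD, D -> AX; X -> KAB becomes X -> KE, E -> AB.

S -> i | AD; A -> a; B -> i; C -> KA; D -> AX; E -> AB; K -> i | KC; X -> a | KE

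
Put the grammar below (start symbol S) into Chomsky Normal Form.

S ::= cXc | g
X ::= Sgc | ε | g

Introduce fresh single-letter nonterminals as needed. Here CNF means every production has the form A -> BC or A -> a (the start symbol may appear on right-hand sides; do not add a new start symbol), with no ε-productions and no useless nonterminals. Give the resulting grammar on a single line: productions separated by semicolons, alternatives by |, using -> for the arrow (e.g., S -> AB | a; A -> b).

Nullable: {X}; after ε-elimination: S -> g | cc | cXc; X -> g | Sgc.
No unit productions to eliminate.
TERM: introduce A -> c, B -> g and substitute in every rule of length ≥2.
BIN: S -> AXA becomes S -> AC, C -> XA; X -> SBA becomes X -> SD, D -> BA.

S -> g | AA | AC; A -> c; B -> g; C -> XA; D -> BA; X -> g | SD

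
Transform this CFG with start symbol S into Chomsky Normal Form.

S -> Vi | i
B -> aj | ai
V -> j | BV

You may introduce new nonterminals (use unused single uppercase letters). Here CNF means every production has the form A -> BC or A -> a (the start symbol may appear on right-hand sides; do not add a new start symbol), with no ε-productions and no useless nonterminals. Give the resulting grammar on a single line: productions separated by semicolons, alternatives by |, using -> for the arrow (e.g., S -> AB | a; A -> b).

S -> i | VC; A -> a; B -> AC | AD; C -> i; D -> j; V -> j | BV

No ε-productions.
No unit productions to eliminate.
TERM: introduce A -> a, C -> i, D -> j and substitute in every rule of length ≥2.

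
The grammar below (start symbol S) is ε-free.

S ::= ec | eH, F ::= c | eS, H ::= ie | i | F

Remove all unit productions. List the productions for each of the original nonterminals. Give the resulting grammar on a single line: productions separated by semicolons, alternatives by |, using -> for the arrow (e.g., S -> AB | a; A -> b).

S -> eH | ec; F -> c | eS; H -> c | i | eS | ie

Unit productions: H->F.
Unit pairs (A ⇒* B via units): (H,F).
S: inherits non-unit rules of {S} → eH | ec.
F: inherits non-unit rules of {F} → c | eS.
H: inherits non-unit rules of {F, H} → c | eS | i | ie.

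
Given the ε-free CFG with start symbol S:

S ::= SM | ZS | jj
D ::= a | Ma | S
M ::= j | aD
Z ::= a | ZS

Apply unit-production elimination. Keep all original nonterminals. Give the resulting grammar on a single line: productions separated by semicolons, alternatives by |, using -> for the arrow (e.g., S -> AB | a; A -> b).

S -> SM | ZS | jj; D -> a | Ma | SM | ZS | jj; M -> j | aD; Z -> a | ZS

Unit productions: D->S.
Unit pairs (A ⇒* B via units): (D,S).
S: inherits non-unit rules of {S} → SM | ZS | jj.
D: inherits non-unit rules of {D, S} → Ma | SM | ZS | a | jj.
M: inherits non-unit rules of {M} → aD | j.
Z: inherits non-unit rules of {Z} → ZS | a.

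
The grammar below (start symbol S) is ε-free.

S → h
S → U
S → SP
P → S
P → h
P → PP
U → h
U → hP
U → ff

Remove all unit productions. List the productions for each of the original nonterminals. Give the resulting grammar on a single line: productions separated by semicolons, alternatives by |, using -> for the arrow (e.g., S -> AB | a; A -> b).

S -> h | SP | ff | hP; P -> h | PP | SP | ff | hP; U -> h | ff | hP

Unit productions: P->S, S->U.
Unit pairs (A ⇒* B via units): (P,S), (P,U), (S,U).
S: inherits non-unit rules of {S, U} → SP | ff | h | hP.
P: inherits non-unit rules of {P, S, U} → PP | SP | ff | h | hP.
U: inherits non-unit rules of {U} → ff | h | hP.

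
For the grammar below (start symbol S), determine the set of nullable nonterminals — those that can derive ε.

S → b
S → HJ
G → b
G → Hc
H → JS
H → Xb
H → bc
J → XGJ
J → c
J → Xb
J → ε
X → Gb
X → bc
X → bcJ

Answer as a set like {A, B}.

{J}

Directly nullable (have an ε-rule): {J}.
Not nullable: G, H, S, X — each has a terminal in every rule's right-hand side or depends on a non-nullable symbol.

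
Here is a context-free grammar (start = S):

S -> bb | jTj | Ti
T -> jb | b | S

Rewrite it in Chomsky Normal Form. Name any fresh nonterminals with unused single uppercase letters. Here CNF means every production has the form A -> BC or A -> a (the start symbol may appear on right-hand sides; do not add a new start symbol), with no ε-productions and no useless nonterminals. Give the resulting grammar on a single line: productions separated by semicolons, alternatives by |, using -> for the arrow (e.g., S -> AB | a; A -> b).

No ε-productions.
After unit-elimination: S -> Ti | bb | jTj; T -> b | Ti | bb | jb | jTj.
TERM: introduce B -> b, A -> i, C -> j and substitute in every rule of length ≥2.
BIN: S -> CTC becomes S -> CD, D -> TC; T -> CTC becomes T -> CE, E -> TC.

S -> BB | CD | TA; A -> i; B -> b; C -> j; D -> TC; E -> TC; T -> b | BB | CB | CE | TA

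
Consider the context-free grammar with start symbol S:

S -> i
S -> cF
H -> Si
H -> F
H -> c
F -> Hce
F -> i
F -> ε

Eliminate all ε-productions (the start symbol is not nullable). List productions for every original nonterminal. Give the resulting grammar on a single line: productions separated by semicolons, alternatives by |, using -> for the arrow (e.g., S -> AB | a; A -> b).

S -> c | i | cF; F -> i | ce | Hce; H -> F | c | Si

Nullable set: {F, H}.
S -> cF: F nullable, giving c | cF.
Drop F -> ε.
F -> Hce: H nullable, giving Hce | ce.
H -> F: F nullable, giving F.
Unchanged (no nullable symbols): S -> i; F -> i; H -> Si; H -> c.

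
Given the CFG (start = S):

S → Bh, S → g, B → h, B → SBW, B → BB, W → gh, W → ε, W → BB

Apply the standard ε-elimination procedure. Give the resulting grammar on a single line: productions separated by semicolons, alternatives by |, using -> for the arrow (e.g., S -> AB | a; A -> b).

Nullable set: {W}.
B -> SBW: W nullable, giving SB | SBW.
Drop W -> ε.
Unchanged (no nullable symbols): S -> Bh; S -> g; B -> BB; B -> h; W -> BB; W -> gh.

S -> g | Bh; B -> h | BB | SB | SBW; W -> BB | gh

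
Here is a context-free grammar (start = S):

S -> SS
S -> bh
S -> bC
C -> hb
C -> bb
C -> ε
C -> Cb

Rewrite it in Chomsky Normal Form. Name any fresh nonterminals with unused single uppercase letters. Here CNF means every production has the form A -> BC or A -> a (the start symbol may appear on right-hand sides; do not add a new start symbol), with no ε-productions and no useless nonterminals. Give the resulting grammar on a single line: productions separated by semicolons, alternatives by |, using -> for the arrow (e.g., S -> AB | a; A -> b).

S -> b | AB | AC | SS; A -> b; B -> h; C -> b | AA | BA | CA

Nullable: {C}; after ε-elimination: S -> b | SS | bC | bh; C -> b | Cb | bb | hb.
No unit productions to eliminate.
TERM: introduce A -> b, B -> h and substitute in every rule of length ≥2.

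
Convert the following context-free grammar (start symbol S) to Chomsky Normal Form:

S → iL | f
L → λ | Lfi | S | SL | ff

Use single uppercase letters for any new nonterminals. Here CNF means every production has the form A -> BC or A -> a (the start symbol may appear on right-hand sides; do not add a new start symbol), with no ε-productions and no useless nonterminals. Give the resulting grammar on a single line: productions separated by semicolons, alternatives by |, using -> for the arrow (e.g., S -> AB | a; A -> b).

S -> f | i | BL; A -> f; B -> i; C -> AB; L -> f | i | AA | AB | BL | LC | SL

Nullable: {L}; after ε-elimination: S -> f | i | iL; L -> S | SL | ff | fi | Lfi.
After unit-elimination: S -> f | i | iL; L -> f | i | SL | ff | fi | iL | Lfi.
TERM: introduce A -> f, B -> i and substitute in every rule of length ≥2.
BIN: L -> LAB becomes L -> LC, C -> AB.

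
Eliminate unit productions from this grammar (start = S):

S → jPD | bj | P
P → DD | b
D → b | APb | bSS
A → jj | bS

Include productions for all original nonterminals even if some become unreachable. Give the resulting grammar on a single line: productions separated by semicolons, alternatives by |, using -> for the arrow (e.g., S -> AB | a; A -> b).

S -> b | DD | bj | jPD; A -> bS | jj; D -> b | APb | bSS; P -> b | DD

Unit productions: S->P.
Unit pairs (A ⇒* B via units): (S,P).
S: inherits non-unit rules of {P, S} → DD | b | bj | jPD.
A: inherits non-unit rules of {A} → bS | jj.
D: inherits non-unit rules of {D} → APb | b | bSS.
P: inherits non-unit rules of {P} → DD | b.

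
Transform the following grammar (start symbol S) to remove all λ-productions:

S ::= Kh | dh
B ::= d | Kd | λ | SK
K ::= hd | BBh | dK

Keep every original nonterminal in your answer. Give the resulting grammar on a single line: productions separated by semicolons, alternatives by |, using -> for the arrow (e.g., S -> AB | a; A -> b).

Nullable set: {B}.
Drop B -> λ.
K -> BBh: B, B nullable, giving BBh | Bh | h.
Unchanged (no nullable symbols): S -> Kh; S -> dh; B -> Kd; B -> SK; B -> d; K -> dK; K -> hd.

S -> Kh | dh; B -> d | Kd | SK; K -> h | Bh | dK | hd | BBh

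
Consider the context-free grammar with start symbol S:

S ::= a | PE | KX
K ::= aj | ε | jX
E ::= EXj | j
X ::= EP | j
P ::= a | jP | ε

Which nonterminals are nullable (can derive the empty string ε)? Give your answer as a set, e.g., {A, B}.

Directly nullable (have an ε-rule): {K, P}.
Not nullable: E, S, X — each has a terminal in every rule's right-hand side or depends on a non-nullable symbol.

{K, P}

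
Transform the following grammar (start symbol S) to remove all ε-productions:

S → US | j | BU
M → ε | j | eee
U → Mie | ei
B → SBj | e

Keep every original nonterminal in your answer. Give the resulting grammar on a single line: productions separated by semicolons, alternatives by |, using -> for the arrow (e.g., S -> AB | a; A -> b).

S -> j | BU | US; B -> e | SBj; M -> j | eee; U -> ei | ie | Mie

Nullable set: {M}.
Drop M -> ε.
U -> Mie: M nullable, giving Mie | ie.
Unchanged (no nullable symbols): S -> BU; S -> US; S -> j; B -> SBj; B -> e; M -> eee; M -> j; U -> ei.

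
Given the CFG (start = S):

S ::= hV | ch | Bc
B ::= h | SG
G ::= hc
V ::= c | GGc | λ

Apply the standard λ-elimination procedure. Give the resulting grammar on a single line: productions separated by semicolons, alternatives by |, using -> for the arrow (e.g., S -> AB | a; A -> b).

S -> h | Bc | ch | hV; B -> h | SG; G -> hc; V -> c | GGc

Nullable set: {V}.
S -> hV: V nullable, giving h | hV.
Drop V -> λ.
Unchanged (no nullable symbols): S -> Bc; S -> ch; B -> SG; B -> h; G -> hc; V -> GGc; V -> c.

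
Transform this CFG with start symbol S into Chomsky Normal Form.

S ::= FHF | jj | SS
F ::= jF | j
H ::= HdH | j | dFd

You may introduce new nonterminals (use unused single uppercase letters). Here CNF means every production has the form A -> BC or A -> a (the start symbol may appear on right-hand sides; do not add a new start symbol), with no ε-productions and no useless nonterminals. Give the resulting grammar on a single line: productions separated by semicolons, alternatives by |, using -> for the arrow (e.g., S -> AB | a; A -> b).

S -> AA | FE | SS; A -> j; B -> d; C -> FB; D -> BH; E -> HF; F -> j | AF; H -> j | BC | HD

No ε-productions.
No unit productions to eliminate.
TERM: introduce B -> d, A -> j and substitute in every rule of length ≥2.
BIN: H -> BFB becomes H -> BC, C -> FB; H -> HBH becomes H -> HD, D -> BH; S -> FHF becomes S -> FE, E -> HF.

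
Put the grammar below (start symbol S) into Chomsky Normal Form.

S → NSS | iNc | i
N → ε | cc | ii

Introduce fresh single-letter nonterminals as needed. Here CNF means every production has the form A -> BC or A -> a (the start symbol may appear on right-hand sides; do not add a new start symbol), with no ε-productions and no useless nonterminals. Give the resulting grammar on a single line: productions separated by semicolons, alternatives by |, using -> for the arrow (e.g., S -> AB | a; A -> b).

S -> i | BA | BC | ND | SS; A -> c; B -> i; C -> NA; D -> SS; N -> AA | BB

Nullable: {N}; after ε-elimination: S -> i | SS | ic | NSS | iNc; N -> cc | ii.
No unit productions to eliminate.
TERM: introduce A -> c, B -> i and substitute in every rule of length ≥2.
BIN: S -> BNA becomes S -> BC, C -> NA; S -> NSS becomes S -> ND, D -> SS.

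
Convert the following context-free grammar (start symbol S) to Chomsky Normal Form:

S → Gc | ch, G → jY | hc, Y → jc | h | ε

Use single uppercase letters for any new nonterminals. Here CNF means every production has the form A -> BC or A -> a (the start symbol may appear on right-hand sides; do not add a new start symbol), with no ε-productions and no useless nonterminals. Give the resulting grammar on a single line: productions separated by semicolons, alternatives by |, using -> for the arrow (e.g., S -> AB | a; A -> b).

Nullable: {Y}; after ε-elimination: S -> Gc | ch; G -> j | hc | jY; Y -> h | jc.
No unit productions to eliminate.
TERM: introduce B -> c, A -> h, C -> j and substitute in every rule of length ≥2.

S -> BA | GB; A -> h; B -> c; C -> j; G -> j | AB | CY; Y -> h | CB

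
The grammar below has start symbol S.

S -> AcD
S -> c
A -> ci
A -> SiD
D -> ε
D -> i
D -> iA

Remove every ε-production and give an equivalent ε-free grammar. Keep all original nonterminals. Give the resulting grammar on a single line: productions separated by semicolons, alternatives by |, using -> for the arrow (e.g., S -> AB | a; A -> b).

Nullable set: {D}.
S -> AcD: D nullable, giving Ac | AcD.
A -> SiD: D nullable, giving Si | SiD.
Drop D -> ε.
Unchanged (no nullable symbols): S -> c; A -> ci; D -> i; D -> iA.

S -> c | Ac | AcD; A -> Si | ci | SiD; D -> i | iA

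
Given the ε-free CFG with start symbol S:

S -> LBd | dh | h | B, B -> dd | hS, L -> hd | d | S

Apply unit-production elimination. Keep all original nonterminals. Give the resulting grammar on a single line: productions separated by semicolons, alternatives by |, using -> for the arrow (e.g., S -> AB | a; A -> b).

S -> h | dd | dh | hS | LBd; B -> dd | hS; L -> d | h | dd | dh | hS | hd | LBd

Unit productions: L->S, S->B.
Unit pairs (A ⇒* B via units): (L,B), (L,S), (S,B).
S: inherits non-unit rules of {B, S} → LBd | dd | dh | h | hS.
B: inherits non-unit rules of {B} → dd | hS.
L: inherits non-unit rules of {B, L, S} → LBd | d | dd | dh | h | hS | hd.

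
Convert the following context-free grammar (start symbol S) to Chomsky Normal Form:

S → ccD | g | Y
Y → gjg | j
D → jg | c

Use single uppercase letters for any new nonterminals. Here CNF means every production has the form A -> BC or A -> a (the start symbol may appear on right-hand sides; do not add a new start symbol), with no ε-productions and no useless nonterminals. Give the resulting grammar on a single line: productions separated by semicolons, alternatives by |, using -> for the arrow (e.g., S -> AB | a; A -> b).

S -> g | j | BE | CF; A -> j; B -> g; C -> c; D -> c | AB; E -> AB; F -> CD

No ε-productions.
After unit-elimination: S -> g | j | ccD | gjg; D -> c | jg; Y -> j | gjg.
TERM: introduce C -> c, B -> g, A -> j and substitute in every rule of length ≥2.
BIN: S -> BAB becomes S -> BE, E -> AB; S -> CCD becomes S -> CF, F -> CD; Y -> BAB becomes Y -> BG, G -> AB.
Drop unreachable/unproductive: Y.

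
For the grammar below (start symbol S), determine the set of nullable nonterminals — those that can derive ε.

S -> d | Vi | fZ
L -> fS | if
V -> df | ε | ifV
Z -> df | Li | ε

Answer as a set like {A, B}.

{V, Z}

Directly nullable (have an ε-rule): {V, Z}.
Not nullable: L, S — each has a terminal in every rule's right-hand side or depends on a non-nullable symbol.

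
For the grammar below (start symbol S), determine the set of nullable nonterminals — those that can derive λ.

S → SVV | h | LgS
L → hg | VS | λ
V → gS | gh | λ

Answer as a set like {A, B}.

Directly nullable (have an ε-rule): {L, V}.
Not nullable: S — each has a terminal in every rule's right-hand side or depends on a non-nullable symbol.

{L, V}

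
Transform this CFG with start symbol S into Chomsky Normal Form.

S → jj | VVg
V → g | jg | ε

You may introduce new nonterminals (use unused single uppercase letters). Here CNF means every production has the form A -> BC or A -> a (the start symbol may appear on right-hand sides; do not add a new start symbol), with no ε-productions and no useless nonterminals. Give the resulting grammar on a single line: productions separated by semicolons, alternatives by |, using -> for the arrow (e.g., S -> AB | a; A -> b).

Nullable: {V}; after ε-elimination: S -> g | Vg | jj | VVg; V -> g | jg.
No unit productions to eliminate.
TERM: introduce A -> g, B -> j and substitute in every rule of length ≥2.
BIN: S -> VVA becomes S -> VC, C -> VA.

S -> g | BB | VA | VC; A -> g; B -> j; C -> VA; V -> g | BA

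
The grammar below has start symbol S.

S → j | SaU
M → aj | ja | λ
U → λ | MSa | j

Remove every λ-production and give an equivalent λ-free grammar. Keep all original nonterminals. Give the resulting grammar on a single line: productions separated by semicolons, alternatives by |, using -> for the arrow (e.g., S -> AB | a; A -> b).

Nullable set: {M, U}.
S -> SaU: U nullable, giving Sa | SaU.
Drop M -> λ.
Drop U -> λ.
U -> MSa: M nullable, giving MSa | Sa.
Unchanged (no nullable symbols): S -> j; M -> aj; M -> ja; U -> j.

S -> j | Sa | SaU; M -> aj | ja; U -> j | Sa | MSa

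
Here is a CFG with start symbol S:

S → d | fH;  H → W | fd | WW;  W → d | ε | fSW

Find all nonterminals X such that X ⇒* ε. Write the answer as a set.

{H, W}

Directly nullable (have an ε-rule): {W}.
H is nullable via H -> W (every symbol on the right is already known nullable).
Not nullable: S — each has a terminal in every rule's right-hand side or depends on a non-nullable symbol.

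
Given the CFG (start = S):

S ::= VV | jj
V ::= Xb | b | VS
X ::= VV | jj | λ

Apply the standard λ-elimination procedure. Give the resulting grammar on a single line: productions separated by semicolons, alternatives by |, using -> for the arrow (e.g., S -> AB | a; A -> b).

S -> VV | jj; V -> b | VS | Xb; X -> VV | jj

Nullable set: {X}.
V -> Xb: X nullable, giving Xb | b.
Drop X -> λ.
Unchanged (no nullable symbols): S -> VV; S -> jj; V -> VS; V -> b; X -> VV; X -> jj.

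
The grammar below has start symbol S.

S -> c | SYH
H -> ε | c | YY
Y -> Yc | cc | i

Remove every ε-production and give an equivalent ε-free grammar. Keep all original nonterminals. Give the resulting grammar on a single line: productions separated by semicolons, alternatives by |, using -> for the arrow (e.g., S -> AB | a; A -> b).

Nullable set: {H}.
S -> SYH: H nullable, giving SY | SYH.
Drop H -> ε.
Unchanged (no nullable symbols): S -> c; H -> YY; H -> c; Y -> Yc; Y -> cc; Y -> i.

S -> c | SY | SYH; H -> c | YY; Y -> i | Yc | cc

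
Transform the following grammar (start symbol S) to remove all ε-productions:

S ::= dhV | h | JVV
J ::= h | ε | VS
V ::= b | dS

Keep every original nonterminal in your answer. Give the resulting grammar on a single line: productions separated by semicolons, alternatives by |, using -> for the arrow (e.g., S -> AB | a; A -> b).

S -> h | VV | JVV | dhV; J -> h | VS; V -> b | dS

Nullable set: {J}.
S -> JVV: J nullable, giving JVV | VV.
Drop J -> ε.
Unchanged (no nullable symbols): S -> dhV; S -> h; J -> VS; J -> h; V -> b; V -> dS.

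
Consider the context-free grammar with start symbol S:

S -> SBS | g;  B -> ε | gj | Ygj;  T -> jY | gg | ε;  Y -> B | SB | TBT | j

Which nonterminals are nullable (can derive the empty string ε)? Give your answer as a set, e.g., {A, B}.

Directly nullable (have an ε-rule): {B, T}.
Y is nullable via Y -> B (every symbol on the right is already known nullable).
Not nullable: S — each has a terminal in every rule's right-hand side or depends on a non-nullable symbol.

{B, T, Y}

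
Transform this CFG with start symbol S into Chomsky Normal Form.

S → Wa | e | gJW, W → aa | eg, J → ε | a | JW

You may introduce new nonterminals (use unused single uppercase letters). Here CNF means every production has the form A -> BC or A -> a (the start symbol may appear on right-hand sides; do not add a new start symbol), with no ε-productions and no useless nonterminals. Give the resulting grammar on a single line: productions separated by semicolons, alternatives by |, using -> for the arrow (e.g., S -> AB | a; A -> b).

S -> e | CD | CW | WA; A -> a; B -> e; C -> g; D -> JW; J -> a | AA | BC | JW; W -> AA | BC

Nullable: {J}; after ε-elimination: S -> e | Wa | gW | gJW; J -> W | a | JW; W -> aa | eg.
After unit-elimination: S -> e | Wa | gW | gJW; J -> a | JW | aa | eg; W -> aa | eg.
TERM: introduce A -> a, B -> e, C -> g and substitute in every rule of length ≥2.
BIN: S -> CJW becomes S -> CD, D -> JW.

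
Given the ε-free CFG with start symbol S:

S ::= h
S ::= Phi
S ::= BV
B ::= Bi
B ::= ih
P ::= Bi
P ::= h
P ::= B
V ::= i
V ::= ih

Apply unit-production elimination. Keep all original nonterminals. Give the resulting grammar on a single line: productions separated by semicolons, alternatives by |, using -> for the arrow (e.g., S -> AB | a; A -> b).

Unit productions: P->B.
Unit pairs (A ⇒* B via units): (P,B).
S: inherits non-unit rules of {S} → BV | Phi | h.
B: inherits non-unit rules of {B} → Bi | ih.
P: inherits non-unit rules of {B, P} → Bi | h | ih.
V: inherits non-unit rules of {V} → i | ih.

S -> h | BV | Phi; B -> Bi | ih; P -> h | Bi | ih; V -> i | ih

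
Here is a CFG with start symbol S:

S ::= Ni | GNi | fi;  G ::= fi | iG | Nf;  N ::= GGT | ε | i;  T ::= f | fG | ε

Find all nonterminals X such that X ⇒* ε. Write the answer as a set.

{N, T}

Directly nullable (have an ε-rule): {N, T}.
Not nullable: G, S — each has a terminal in every rule's right-hand side or depends on a non-nullable symbol.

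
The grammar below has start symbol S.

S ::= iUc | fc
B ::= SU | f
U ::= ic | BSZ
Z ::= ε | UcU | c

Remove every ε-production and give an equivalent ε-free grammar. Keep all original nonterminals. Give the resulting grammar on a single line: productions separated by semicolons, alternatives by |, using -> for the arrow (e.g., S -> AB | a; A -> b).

S -> fc | iUc; B -> f | SU; U -> BS | ic | BSZ; Z -> c | UcU

Nullable set: {Z}.
U -> BSZ: Z nullable, giving BS | BSZ.
Drop Z -> ε.
Unchanged (no nullable symbols): S -> fc; S -> iUc; B -> SU; B -> f; U -> ic; Z -> UcU; Z -> c.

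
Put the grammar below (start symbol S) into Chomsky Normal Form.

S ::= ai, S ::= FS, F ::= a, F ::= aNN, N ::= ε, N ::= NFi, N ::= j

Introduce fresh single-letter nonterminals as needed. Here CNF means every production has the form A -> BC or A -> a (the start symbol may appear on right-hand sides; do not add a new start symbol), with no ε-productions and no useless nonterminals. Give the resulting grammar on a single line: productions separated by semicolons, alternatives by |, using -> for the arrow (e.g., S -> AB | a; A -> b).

Nullable: {N}; after ε-elimination: S -> FS | ai; F -> a | aN | aNN; N -> j | Fi | NFi.
No unit productions to eliminate.
TERM: introduce A -> a, B -> i and substitute in every rule of length ≥2.
BIN: F -> ANN becomes F -> AC, C -> NN; N -> NFB becomes N -> ND, D -> FB.

S -> AB | FS; A -> a; B -> i; C -> NN; D -> FB; F -> a | AC | AN; N -> j | FB | ND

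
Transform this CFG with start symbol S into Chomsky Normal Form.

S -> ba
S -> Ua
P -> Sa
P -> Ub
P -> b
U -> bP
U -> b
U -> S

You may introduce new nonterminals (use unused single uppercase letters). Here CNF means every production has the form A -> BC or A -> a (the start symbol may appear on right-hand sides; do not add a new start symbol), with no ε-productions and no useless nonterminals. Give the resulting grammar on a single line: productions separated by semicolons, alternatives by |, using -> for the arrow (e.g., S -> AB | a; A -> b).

S -> BA | UA; A -> a; B -> b; P -> b | SA | UB; U -> b | BA | BP | UA

No ε-productions.
After unit-elimination: S -> Ua | ba; P -> b | Sa | Ub; U -> b | Ua | bP | ba.
TERM: introduce A -> a, B -> b and substitute in every rule of length ≥2.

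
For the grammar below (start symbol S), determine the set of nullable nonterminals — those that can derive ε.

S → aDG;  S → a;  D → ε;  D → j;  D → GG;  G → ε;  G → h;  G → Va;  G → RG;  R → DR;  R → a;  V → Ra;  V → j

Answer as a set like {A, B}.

{D, G}

Directly nullable (have an ε-rule): {D, G}.
Not nullable: R, S, V — each has a terminal in every rule's right-hand side or depends on a non-nullable symbol.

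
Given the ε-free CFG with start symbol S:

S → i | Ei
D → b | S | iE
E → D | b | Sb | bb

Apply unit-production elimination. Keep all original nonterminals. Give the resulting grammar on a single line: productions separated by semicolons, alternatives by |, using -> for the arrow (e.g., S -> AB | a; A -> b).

S -> i | Ei; D -> b | i | Ei | iE; E -> b | i | Ei | Sb | bb | iE

Unit productions: D->S, E->D.
Unit pairs (A ⇒* B via units): (D,S), (E,D), (E,S).
S: inherits non-unit rules of {S} → Ei | i.
D: inherits non-unit rules of {D, S} → Ei | b | i | iE.
E: inherits non-unit rules of {D, E, S} → Ei | Sb | b | bb | i | iE.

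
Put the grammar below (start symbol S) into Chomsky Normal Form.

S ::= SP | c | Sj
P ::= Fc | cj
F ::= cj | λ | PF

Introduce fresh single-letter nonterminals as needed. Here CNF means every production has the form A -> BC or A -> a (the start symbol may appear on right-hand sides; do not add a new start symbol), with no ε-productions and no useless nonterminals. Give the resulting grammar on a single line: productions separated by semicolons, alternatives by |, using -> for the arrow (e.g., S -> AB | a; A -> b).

Nullable: {F}; after ε-elimination: S -> c | SP | Sj; F -> P | PF | cj; P -> c | Fc | cj.
After unit-elimination: S -> c | SP | Sj; F -> c | Fc | PF | cj; P -> c | Fc | cj.
TERM: introduce A -> c, B -> j and substitute in every rule of length ≥2.

S -> c | SB | SP; A -> c; B -> j; F -> c | AB | FA | PF; P -> c | AB | FA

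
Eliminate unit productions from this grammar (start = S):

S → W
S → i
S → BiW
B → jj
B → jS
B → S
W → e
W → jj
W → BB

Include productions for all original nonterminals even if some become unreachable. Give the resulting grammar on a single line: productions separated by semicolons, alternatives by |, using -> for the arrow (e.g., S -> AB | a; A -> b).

S -> e | i | BB | jj | BiW; B -> e | i | BB | jS | jj | BiW; W -> e | BB | jj

Unit productions: B->S, S->W.
Unit pairs (A ⇒* B via units): (B,S), (B,W), (S,W).
S: inherits non-unit rules of {S, W} → BB | BiW | e | i | jj.
B: inherits non-unit rules of {B, S, W} → BB | BiW | e | i | jS | jj.
W: inherits non-unit rules of {W} → BB | e | jj.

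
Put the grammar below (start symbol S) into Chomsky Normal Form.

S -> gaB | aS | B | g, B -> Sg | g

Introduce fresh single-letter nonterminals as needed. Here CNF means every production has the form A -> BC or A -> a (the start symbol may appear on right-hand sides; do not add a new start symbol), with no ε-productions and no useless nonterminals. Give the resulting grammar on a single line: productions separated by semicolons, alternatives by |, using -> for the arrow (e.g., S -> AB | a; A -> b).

No ε-productions.
After unit-elimination: S -> g | Sg | aS | gaB; B -> g | Sg.
TERM: introduce C -> a, A -> g and substitute in every rule of length ≥2.
BIN: S -> ACB becomes S -> AD, D -> CB.

S -> g | AD | CS | SA; A -> g; B -> g | SA; C -> a; D -> CB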